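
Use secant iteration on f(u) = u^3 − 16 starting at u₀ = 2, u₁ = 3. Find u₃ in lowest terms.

19990/7987

f(2) = −8, f(3) = 11. u₂ = 3 − 11·(3 − 2)/(11 − (−8)) = 46/19.
f(3) = 11, f(46/19) = −12408/6859. u₃ = (46/19) − (−12408/6859)·((46/19) − 3)/((−12408/6859) − 11) = 19990/7987.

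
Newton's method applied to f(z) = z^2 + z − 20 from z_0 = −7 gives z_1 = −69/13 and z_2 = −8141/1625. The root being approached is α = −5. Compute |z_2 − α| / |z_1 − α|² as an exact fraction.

z_1 − α = −69/13 − (−5) = −69/13 + 5 = −4/13, so |z_1 − α| = 4/13.
z_2 − α = −8141/1625 − (−5) = −8141/1625 + 5 = −16/1625, so |z_2 − α| = 16/1625.
|z_1 − α|² = 16/169.
Ratio = (16/1625) / (16/169) = 13/125.

13/125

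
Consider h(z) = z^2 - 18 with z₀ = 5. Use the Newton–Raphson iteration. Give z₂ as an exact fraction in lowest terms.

3649/860

h'(z) = 2z.
h(5) = 7, h'(5) = 10, so z₁ = 5 - 7/10 = 43/10.
h(43/10) = 49/100, h'(43/10) = 43/5, so z₂ = (43/10) - (49/100)/(43/5) = 3649/860.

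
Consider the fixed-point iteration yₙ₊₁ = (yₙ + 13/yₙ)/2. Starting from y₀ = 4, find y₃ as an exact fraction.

y₁ = (4 + 13/4)/2 = 29/8.
y₂ = (29/8 + 13/(29/8))/2 = 1673/464.
y₃ = (1673/464 + 13/(1673/464))/2 = 5597777/1552544.

5597777/1552544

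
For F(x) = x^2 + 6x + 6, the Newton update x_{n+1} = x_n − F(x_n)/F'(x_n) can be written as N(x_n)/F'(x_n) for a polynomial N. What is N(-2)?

F'(x) = 2x + 6.
N(x) = x·F'(x) − F(x) = x·(2x + 6) − (x^2 + 6x + 6) = x^2 − 6.
N(-2) = −2.

−2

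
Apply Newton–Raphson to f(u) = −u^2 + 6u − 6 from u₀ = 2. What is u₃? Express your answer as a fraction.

f'(u) = −2u + 6.
f(2) = 2, f'(2) = 2, so u₁ = 2 − 2/2 = 1.
f(1) = −1, f'(1) = 4, so u₂ = 1 − (−1)/4 = 5/4.
f(5/4) = −1/16, f'(5/4) = 7/2, so u₃ = (5/4) − (−1/16)/(7/2) = 71/56.

71/56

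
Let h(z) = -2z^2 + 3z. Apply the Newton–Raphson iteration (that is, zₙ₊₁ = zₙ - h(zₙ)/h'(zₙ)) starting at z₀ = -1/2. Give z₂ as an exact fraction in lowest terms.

h'(z) = -4z + 3.
h(-1/2) = -2, h'(-1/2) = 5, so z₁ = (-1/2) - (-2)/5 = -1/10.
h(-1/10) = -8/25, h'(-1/10) = 17/5, so z₂ = (-1/10) - (-8/25)/(17/5) = -1/170.

-1/170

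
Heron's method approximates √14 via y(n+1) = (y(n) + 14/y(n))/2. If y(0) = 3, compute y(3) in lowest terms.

y(1) = (3 + 14/3)/2 = 23/6.
y(2) = (23/6 + 14/(23/6))/2 = 1033/276.
y(3) = (1033/276 + 14/(1033/276))/2 = 2133553/570216.

2133553/570216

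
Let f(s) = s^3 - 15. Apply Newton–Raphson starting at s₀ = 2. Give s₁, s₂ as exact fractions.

f'(s) = 3s^2.
f(2) = -7, f'(2) = 12, so s₁ = 2 - (-7)/12 = 31/12.
f(31/12) = 3871/1728, f'(31/12) = 961/48, so s₂ = (31/12) - (3871/1728)/(961/48) = 42751/17298.

s₁ = 31/12, s₂ = 42751/17298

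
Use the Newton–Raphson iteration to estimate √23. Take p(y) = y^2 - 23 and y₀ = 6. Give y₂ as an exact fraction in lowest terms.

6793/1416

p'(y) = 2y.
p(6) = 13, p'(6) = 12, so y₁ = 6 - 13/12 = 59/12.
p(59/12) = 169/144, p'(59/12) = 59/6, so y₂ = (59/12) - (169/144)/(59/6) = 6793/1416.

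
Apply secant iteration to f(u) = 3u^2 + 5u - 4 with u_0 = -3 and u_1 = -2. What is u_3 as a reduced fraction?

f(-3) = 8, f(-2) = -2. u_2 = (-2) - (-2)·((-2) - (-3))/((-2) - 8) = -11/5.
f(-2) = -2, f(-11/5) = -12/25. u_3 = (-11/5) - (-12/25)·((-11/5) - (-2))/((-12/25) - (-2)) = -43/19.

-43/19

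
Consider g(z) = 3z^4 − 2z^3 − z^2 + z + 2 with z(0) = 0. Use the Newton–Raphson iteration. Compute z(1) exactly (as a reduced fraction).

−2

g'(z) = 12z^3 − 6z^2 − 2z + 1.
g(0) = 2, g'(0) = 1, so z(1) = 0 − 2/1 = −2.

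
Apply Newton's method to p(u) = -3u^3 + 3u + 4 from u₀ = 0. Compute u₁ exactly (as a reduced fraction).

-4/3

p'(u) = -9u^2 + 3.
p(0) = 4, p'(0) = 3, so u₁ = 0 - 4/3 = -4/3.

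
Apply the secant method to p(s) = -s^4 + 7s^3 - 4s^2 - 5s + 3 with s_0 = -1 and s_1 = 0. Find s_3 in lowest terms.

p(-1) = -4, p(0) = 3. s_2 = 0 - 3·(0 - (-1))/(3 - (-4)) = -3/7.
p(0) = 3, p(-3/7) = 9180/2401. s_3 = (-3/7) - (9180/2401)·((-3/7) - 0)/((9180/2401) - 3) = 1029/659.

1029/659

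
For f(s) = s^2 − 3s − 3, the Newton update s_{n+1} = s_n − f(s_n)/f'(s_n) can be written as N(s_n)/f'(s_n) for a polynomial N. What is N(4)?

19

f'(s) = 2s − 3.
N(s) = s·f'(s) − f(s) = s·(2s − 3) − (s^2 − 3s − 3) = s^2 + 3.
N(4) = 19.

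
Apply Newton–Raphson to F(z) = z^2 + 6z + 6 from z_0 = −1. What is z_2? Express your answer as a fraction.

−71/56

F'(z) = 2z + 6.
F(−1) = 1, F'(−1) = 4, so z_1 = (−1) − 1/4 = −5/4.
F(−5/4) = 1/16, F'(−5/4) = 7/2, so z_2 = (−5/4) − (1/16)/(7/2) = −71/56.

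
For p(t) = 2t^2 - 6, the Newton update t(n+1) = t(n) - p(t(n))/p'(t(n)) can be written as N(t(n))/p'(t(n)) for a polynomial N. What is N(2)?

p'(t) = 4t.
N(t) = t·p'(t) - p(t) = t·(4t) - (2t^2 - 6) = 2t^2 + 6.
N(2) = 14.

14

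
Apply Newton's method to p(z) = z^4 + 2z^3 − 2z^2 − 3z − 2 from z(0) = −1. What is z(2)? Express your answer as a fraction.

p'(z) = 4z^3 + 6z^2 − 4z − 3.
p(−1) = −2, p'(−1) = 3, so z(1) = (−1) − (−2)/3 = −1/3.
p(−1/3) = −104/81, p'(−1/3) = −31/27, so z(2) = (−1/3) − (−104/81)/(−31/27) = −45/31.

−45/31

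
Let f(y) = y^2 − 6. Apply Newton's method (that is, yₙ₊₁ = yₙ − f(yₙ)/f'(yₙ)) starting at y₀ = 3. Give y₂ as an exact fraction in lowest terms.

f'(y) = 2y.
f(3) = 3, f'(3) = 6, so y₁ = 3 − 3/6 = 5/2.
f(5/2) = 1/4, f'(5/2) = 5, so y₂ = (5/2) − (1/4)/5 = 49/20.

49/20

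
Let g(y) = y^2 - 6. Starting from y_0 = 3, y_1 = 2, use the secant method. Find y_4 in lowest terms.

g(3) = 3, g(2) = -2. y_2 = 2 - (-2)·(2 - 3)/((-2) - 3) = 12/5.
g(2) = -2, g(12/5) = -6/25. y_3 = (12/5) - (-6/25)·((12/5) - 2)/((-6/25) - (-2)) = 27/11.
g(12/5) = -6/25, g(27/11) = 3/121. y_4 = (27/11) - (3/121)·((27/11) - (12/5))/((3/121) - (-6/25)) = 218/89.

218/89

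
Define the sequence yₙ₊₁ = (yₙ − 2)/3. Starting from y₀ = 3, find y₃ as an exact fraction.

−23/27

y₁ = (3 − 2)/3 = 1/3.
y₂ = ((1/3) − 2)/3 = −5/9.
y₃ = ((−5/9) − 2)/3 = −23/27.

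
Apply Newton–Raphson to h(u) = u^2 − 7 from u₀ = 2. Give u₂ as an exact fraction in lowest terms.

233/88

h'(u) = 2u.
h(2) = −3, h'(2) = 4, so u₁ = 2 − (−3)/4 = 11/4.
h(11/4) = 9/16, h'(11/4) = 11/2, so u₂ = (11/4) − (9/16)/(11/2) = 233/88.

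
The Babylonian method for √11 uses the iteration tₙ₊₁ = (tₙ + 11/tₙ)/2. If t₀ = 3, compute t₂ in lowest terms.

199/60

t₁ = (3 + 11/3)/2 = 10/3.
t₂ = (10/3 + 11/(10/3))/2 = 199/60.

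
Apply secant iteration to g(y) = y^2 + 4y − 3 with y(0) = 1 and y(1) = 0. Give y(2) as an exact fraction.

g(1) = 2, g(0) = −3. y(2) = 0 − (−3)·(0 − 1)/((−3) − 2) = 3/5.

3/5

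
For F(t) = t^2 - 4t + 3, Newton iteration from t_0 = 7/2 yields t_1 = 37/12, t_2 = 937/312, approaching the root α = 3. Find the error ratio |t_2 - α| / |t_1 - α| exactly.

t_1 - α = 37/12 - 3 = 1/12, so |t_1 - α| = 1/12.
t_2 - α = 937/312 - 3 = 1/312, so |t_2 - α| = 1/312.
Ratio = (1/312) / (1/12) = 1/26.

1/26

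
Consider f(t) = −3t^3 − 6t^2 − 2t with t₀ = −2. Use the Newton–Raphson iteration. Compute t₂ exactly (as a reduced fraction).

f'(t) = −9t^2 − 12t − 2.
f(−2) = 4, f'(−2) = −14, so t₁ = (−2) − 4/(−14) = −12/7.
f(−12/7) = 312/343, f'(−12/7) = −386/49, so t₂ = (−12/7) − (312/343)/(−386/49) = −2160/1351.

−2160/1351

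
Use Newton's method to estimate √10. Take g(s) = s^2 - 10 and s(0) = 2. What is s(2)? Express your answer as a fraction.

89/28

g'(s) = 2s.
g(2) = -6, g'(2) = 4, so s(1) = 2 - (-6)/4 = 7/2.
g(7/2) = 9/4, g'(7/2) = 7, so s(2) = (7/2) - (9/4)/7 = 89/28.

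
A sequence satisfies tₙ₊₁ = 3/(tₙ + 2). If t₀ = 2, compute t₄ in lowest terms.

t₁ = 3/(2 + 2) = 3/4.
t₂ = 3/(3/4 + 2) = 12/11.
t₃ = 3/(12/11 + 2) = 33/34.
t₄ = 3/(33/34 + 2) = 102/101.

102/101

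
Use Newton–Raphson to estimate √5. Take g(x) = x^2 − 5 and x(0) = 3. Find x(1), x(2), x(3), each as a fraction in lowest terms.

x(1) = 7/3, x(2) = 47/21, x(3) = 2207/987

g'(x) = 2x.
g(3) = 4, g'(3) = 6, so x(1) = 3 − 4/6 = 7/3.
g(7/3) = 4/9, g'(7/3) = 14/3, so x(2) = (7/3) − (4/9)/(14/3) = 47/21.
g(47/21) = 4/441, g'(47/21) = 94/21, so x(3) = (47/21) − (4/441)/(94/21) = 2207/987.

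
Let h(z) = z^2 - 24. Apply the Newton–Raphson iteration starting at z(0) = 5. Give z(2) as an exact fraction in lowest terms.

4801/980

h'(z) = 2z.
h(5) = 1, h'(5) = 10, so z(1) = 5 - 1/10 = 49/10.
h(49/10) = 1/100, h'(49/10) = 49/5, so z(2) = (49/10) - (1/100)/(49/5) = 4801/980.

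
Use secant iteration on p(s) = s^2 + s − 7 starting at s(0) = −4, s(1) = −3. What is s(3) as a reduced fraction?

−99/31

p(−4) = 5, p(−3) = −1. s(2) = (−3) − (−1)·((−3) − (−4))/((−1) − 5) = −19/6.
p(−3) = −1, p(−19/6) = −5/36. s(3) = (−19/6) − (−5/36)·((−19/6) − (−3))/((−5/36) − (−1)) = −99/31.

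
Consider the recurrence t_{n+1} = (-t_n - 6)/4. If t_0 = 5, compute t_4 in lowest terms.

-301/256

t_1 = (-5 - 6)/4 = -11/4.
t_2 = (-(-11/4) - 6)/4 = -13/16.
t_3 = (-(-13/16) - 6)/4 = -83/64.
t_4 = (-(-83/64) - 6)/4 = -301/256.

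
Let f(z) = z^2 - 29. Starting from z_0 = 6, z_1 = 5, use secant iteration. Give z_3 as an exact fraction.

307/57

f(6) = 7, f(5) = -4. z_2 = 5 - (-4)·(5 - 6)/((-4) - 7) = 59/11.
f(5) = -4, f(59/11) = -28/121. z_3 = (59/11) - (-28/121)·((59/11) - 5)/((-28/121) - (-4)) = 307/57.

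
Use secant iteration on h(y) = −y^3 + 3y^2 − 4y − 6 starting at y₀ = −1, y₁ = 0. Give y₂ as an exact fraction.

h(−1) = 2, h(0) = −6. y₂ = 0 − (−6)·(0 − (−1))/((−6) − 2) = −3/4.

−3/4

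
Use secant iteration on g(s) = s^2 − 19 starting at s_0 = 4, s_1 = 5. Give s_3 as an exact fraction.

g(4) = −3, g(5) = 6. s_2 = 5 − 6·(5 − 4)/(6 − (−3)) = 13/3.
g(5) = 6, g(13/3) = −2/9. s_3 = (13/3) − (−2/9)·((13/3) − 5)/((−2/9) − 6) = 61/14.

61/14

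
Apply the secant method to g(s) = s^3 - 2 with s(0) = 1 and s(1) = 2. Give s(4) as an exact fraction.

989312/782041

g(1) = -1, g(2) = 6. s(2) = 2 - 6·(2 - 1)/(6 - (-1)) = 8/7.
g(2) = 6, g(8/7) = -174/343. s(3) = (8/7) - (-174/343)·((8/7) - 2)/((-174/343) - 6) = 75/62.
g(8/7) = -174/343, g(75/62) = -54781/238328. s(4) = (75/62) - (-54781/238328)·((75/62) - (8/7))/((-54781/238328) - (-174/343)) = 989312/782041.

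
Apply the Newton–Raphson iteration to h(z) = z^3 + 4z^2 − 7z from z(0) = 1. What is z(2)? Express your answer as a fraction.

63/47

h'(z) = 3z^2 + 8z − 7.
h(1) = −2, h'(1) = 4, so z(1) = 1 − (−2)/4 = 3/2.
h(3/2) = 15/8, h'(3/2) = 47/4, so z(2) = (3/2) − (15/8)/(47/4) = 63/47.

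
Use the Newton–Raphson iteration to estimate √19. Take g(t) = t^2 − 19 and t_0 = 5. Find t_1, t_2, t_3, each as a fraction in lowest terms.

g'(t) = 2t.
g(5) = 6, g'(5) = 10, so t_1 = 5 − 6/10 = 22/5.
g(22/5) = 9/25, g'(22/5) = 44/5, so t_2 = (22/5) − (9/25)/(44/5) = 959/220.
g(959/220) = 81/48400, g'(959/220) = 959/110, so t_3 = (959/220) − (81/48400)/(959/110) = 1839281/421960.

t_1 = 22/5, t_2 = 959/220, t_3 = 1839281/421960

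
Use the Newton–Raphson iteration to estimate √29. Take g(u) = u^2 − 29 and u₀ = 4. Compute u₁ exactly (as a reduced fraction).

45/8

g'(u) = 2u.
g(4) = −13, g'(4) = 8, so u₁ = 4 − (−13)/8 = 45/8.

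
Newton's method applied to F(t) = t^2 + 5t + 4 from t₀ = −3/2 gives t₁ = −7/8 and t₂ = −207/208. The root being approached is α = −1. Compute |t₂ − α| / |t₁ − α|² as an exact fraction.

t₁ − α = −7/8 − (−1) = −7/8 + 1 = 1/8, so |t₁ − α| = 1/8.
t₂ − α = −207/208 − (−1) = −207/208 + 1 = 1/208, so |t₂ − α| = 1/208.
|t₁ − α|² = 1/64.
Ratio = (1/208) / (1/64) = 4/13.

4/13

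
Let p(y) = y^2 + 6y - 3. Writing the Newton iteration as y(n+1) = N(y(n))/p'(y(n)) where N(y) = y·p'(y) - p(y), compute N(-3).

12

p'(y) = 2y + 6.
N(y) = y·p'(y) - p(y) = y·(2y + 6) - (y^2 + 6y - 3) = y^2 + 3.
N(-3) = 12.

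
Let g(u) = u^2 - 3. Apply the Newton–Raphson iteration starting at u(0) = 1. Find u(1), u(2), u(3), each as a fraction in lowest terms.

u(1) = 2, u(2) = 7/4, u(3) = 97/56

g'(u) = 2u.
g(1) = -2, g'(1) = 2, so u(1) = 1 - (-2)/2 = 2.
g(2) = 1, g'(2) = 4, so u(2) = 2 - 1/4 = 7/4.
g(7/4) = 1/16, g'(7/4) = 7/2, so u(3) = (7/4) - (1/16)/(7/2) = 97/56.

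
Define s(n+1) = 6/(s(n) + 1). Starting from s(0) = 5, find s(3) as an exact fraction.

3/2

s(1) = 6/(5 + 1) = 1.
s(2) = 6/(1 + 1) = 3.
s(3) = 6/(3 + 1) = 3/2.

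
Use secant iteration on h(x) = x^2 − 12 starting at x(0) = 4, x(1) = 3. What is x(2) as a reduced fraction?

h(4) = 4, h(3) = −3. x(2) = 3 − (−3)·(3 − 4)/((−3) − 4) = 24/7.

24/7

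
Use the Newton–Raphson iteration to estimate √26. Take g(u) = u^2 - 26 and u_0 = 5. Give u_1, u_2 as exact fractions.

g'(u) = 2u.
g(5) = -1, g'(5) = 10, so u_1 = 5 - (-1)/10 = 51/10.
g(51/10) = 1/100, g'(51/10) = 51/5, so u_2 = (51/10) - (1/100)/(51/5) = 5201/1020.

u_1 = 51/10, u_2 = 5201/1020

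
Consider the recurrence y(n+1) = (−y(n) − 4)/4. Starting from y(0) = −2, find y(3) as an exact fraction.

−25/32

y(1) = (−(−2) − 4)/4 = −1/2.
y(2) = (−(−1/2) − 4)/4 = −7/8.
y(3) = (−(−7/8) − 4)/4 = −25/32.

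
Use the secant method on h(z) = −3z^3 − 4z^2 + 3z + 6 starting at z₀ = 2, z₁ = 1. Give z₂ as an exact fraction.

h(2) = −28, h(1) = 2. z₂ = 1 − 2·(1 − 2)/(2 − (−28)) = 16/15.

16/15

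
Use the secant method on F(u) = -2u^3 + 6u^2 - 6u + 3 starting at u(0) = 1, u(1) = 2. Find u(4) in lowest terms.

F(1) = 1, F(2) = -1. u(2) = 2 - (-1)·(2 - 1)/((-1) - 1) = 3/2.
F(2) = -1, F(3/2) = 3/4. u(3) = (3/2) - (3/4)·((3/2) - 2)/((3/4) - (-1)) = 12/7.
F(3/2) = 3/4, F(12/7) = 93/343. u(4) = (12/7) - (93/343)·((12/7) - (3/2))/((93/343) - (3/4)) = 134/73.

134/73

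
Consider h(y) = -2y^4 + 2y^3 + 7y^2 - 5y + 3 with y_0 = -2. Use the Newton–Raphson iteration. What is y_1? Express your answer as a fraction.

h'(y) = -8y^3 + 6y^2 + 14y - 5.
h(-2) = -7, h'(-2) = 55, so y_1 = (-2) - (-7)/55 = -103/55.

-103/55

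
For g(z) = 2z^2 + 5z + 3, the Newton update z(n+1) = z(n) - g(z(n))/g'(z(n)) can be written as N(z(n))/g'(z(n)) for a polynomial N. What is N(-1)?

-1

g'(z) = 4z + 5.
N(z) = z·g'(z) - g(z) = z·(4z + 5) - (2z^2 + 5z + 3) = 2z^2 - 3.
N(-1) = -1.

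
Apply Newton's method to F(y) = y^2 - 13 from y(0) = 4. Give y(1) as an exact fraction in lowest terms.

29/8

F'(y) = 2y.
F(4) = 3, F'(4) = 8, so y(1) = 4 - 3/8 = 29/8.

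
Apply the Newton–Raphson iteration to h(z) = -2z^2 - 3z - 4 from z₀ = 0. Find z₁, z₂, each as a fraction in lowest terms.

z₁ = -4/3, z₂ = 4/21

h'(z) = -4z - 3.
h(0) = -4, h'(0) = -3, so z₁ = 0 - (-4)/(-3) = -4/3.
h(-4/3) = -32/9, h'(-4/3) = 7/3, so z₂ = (-4/3) - (-32/9)/(7/3) = 4/21.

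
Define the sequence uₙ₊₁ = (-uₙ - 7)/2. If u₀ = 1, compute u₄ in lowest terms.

-17/8

u₁ = (-1 - 7)/2 = -4.
u₂ = (-(-4) - 7)/2 = -3/2.
u₃ = (-(-3/2) - 7)/2 = -11/4.
u₄ = (-(-11/4) - 7)/2 = -17/8.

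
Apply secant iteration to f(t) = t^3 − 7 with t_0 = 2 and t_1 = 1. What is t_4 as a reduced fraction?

f(2) = 1, f(1) = −6. t_2 = 1 − (−6)·(1 − 2)/((−6) − 1) = 13/7.
f(1) = −6, f(13/7) = −204/343. t_3 = (13/7) − (−204/343)·((13/7) − 1)/((−204/343) − (−6)) = 201/103.
f(13/7) = −204/343, f(201/103) = 471512/1092727. t_4 = (201/103) − (471512/1092727)·((201/103) − (13/7))/((471512/1092727) − (−204/343)) = 10814185/5656543.

10814185/5656543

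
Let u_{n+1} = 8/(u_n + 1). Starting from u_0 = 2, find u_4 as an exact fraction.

u_1 = 8/(2 + 1) = 8/3.
u_2 = 8/(8/3 + 1) = 24/11.
u_3 = 8/(24/11 + 1) = 88/35.
u_4 = 8/(88/35 + 1) = 280/123.

280/123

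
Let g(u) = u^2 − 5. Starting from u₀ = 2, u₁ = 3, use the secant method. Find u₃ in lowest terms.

g(2) = −1, g(3) = 4. u₂ = 3 − 4·(3 − 2)/(4 − (−1)) = 11/5.
g(3) = 4, g(11/5) = −4/25. u₃ = (11/5) − (−4/25)·((11/5) − 3)/((−4/25) − 4) = 29/13.

29/13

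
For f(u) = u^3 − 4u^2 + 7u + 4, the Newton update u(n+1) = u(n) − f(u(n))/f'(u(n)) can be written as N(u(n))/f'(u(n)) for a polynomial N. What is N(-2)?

−36

f'(u) = 3u^2 − 8u + 7.
N(u) = u·f'(u) − f(u) = u·(3u^2 − 8u + 7) − (u^3 − 4u^2 + 7u + 4) = 2u^3 − 4u^2 − 4.
N(-2) = −36.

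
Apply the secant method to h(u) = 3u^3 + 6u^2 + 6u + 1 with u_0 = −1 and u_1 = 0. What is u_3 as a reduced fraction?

h(−1) = −2, h(0) = 1. u_2 = 0 − 1·(0 − (−1))/(1 − (−2)) = −1/3.
h(0) = 1, h(−1/3) = −4/9. u_3 = (−1/3) − (−4/9)·((−1/3) − 0)/((−4/9) − 1) = −3/13.

−3/13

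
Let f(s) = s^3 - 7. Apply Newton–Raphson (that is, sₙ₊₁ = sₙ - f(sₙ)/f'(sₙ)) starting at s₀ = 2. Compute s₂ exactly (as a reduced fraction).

f'(s) = 3s^2.
f(2) = 1, f'(2) = 12, so s₁ = 2 - 1/12 = 23/12.
f(23/12) = 71/1728, f'(23/12) = 529/48, so s₂ = (23/12) - (71/1728)/(529/48) = 18215/9522.

18215/9522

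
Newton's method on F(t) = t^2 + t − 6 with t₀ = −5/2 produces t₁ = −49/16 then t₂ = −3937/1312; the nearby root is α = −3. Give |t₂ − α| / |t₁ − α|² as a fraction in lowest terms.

8/41

t₁ − α = −49/16 − (−3) = −49/16 + 3 = −1/16, so |t₁ − α| = 1/16.
t₂ − α = −3937/1312 − (−3) = −3937/1312 + 3 = −1/1312, so |t₂ − α| = 1/1312.
|t₁ − α|² = 1/256.
Ratio = (1/1312) / (1/256) = 8/41.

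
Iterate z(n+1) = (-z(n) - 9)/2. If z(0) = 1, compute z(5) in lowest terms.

z(1) = (-1 - 9)/2 = -5.
z(2) = (-(-5) - 9)/2 = -2.
z(3) = (-(-2) - 9)/2 = -7/2.
z(4) = (-(-7/2) - 9)/2 = -11/4.
z(5) = (-(-11/4) - 9)/2 = -25/8.

-25/8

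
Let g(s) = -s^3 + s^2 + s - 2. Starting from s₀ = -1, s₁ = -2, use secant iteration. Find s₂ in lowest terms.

-10/9

g(-1) = -1, g(-2) = 8. s₂ = (-2) - 8·((-2) - (-1))/(8 - (-1)) = -10/9.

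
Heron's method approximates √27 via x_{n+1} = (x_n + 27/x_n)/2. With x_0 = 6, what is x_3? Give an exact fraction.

56451/10864

x_1 = (6 + 27/6)/2 = 21/4.
x_2 = (21/4 + 27/(21/4))/2 = 291/56.
x_3 = (291/56 + 27/(291/56))/2 = 56451/10864.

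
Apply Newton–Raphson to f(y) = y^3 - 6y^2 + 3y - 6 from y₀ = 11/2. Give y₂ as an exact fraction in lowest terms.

2393/423

f'(y) = 3y^2 - 12y + 3.
f(11/2) = -37/8, f'(11/2) = 111/4, so y₁ = (11/2) - (-37/8)/(111/4) = 17/3.
f(17/3) = 8/27, f'(17/3) = 94/3, so y₂ = (17/3) - (8/27)/(94/3) = 2393/423.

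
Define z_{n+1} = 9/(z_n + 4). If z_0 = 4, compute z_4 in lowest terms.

z_1 = 9/(4 + 4) = 9/8.
z_2 = 9/(9/8 + 4) = 72/41.
z_3 = 9/(72/41 + 4) = 369/236.
z_4 = 9/(369/236 + 4) = 2124/1313.

2124/1313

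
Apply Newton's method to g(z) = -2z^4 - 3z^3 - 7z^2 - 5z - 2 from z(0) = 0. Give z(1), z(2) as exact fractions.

g'(z) = -8z^3 - 9z^2 - 14z - 5.
g(0) = -2, g'(0) = -5, so z(1) = 0 - (-2)/(-5) = -2/5.
g(-2/5) = -612/625, g'(-2/5) = -41/125, so z(2) = (-2/5) - (-612/625)/(-41/125) = -694/205.

z(1) = -2/5, z(2) = -694/205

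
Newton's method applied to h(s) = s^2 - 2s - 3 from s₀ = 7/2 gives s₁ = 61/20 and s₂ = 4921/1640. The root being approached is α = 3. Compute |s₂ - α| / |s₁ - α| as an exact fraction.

1/82

s₁ - α = 61/20 - 3 = 1/20, so |s₁ - α| = 1/20.
s₂ - α = 4921/1640 - 3 = 1/1640, so |s₂ - α| = 1/1640.
Ratio = (1/1640) / (1/20) = 1/82.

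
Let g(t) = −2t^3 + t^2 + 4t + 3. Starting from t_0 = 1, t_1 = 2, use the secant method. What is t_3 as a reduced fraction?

g(1) = 6, g(2) = −1. t_2 = 2 − (−1)·(2 − 1)/((−1) − 6) = 13/7.
g(2) = −1, g(13/7) = 366/343. t_3 = (13/7) − (366/343)·((13/7) − 2)/((366/343) − (−1)) = 1369/709.

1369/709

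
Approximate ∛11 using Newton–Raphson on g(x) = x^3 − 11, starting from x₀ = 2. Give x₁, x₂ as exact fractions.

x₁ = 9/4, x₂ = 1081/486

g'(x) = 3x^2.
g(2) = −3, g'(2) = 12, so x₁ = 2 − (−3)/12 = 9/4.
g(9/4) = 25/64, g'(9/4) = 243/16, so x₂ = (9/4) − (25/64)/(243/16) = 1081/486.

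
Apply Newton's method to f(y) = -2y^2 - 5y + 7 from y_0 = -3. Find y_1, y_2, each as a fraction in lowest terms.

f'(y) = -4y - 5.
f(-3) = 4, f'(-3) = 7, so y_1 = (-3) - 4/7 = -25/7.
f(-25/7) = -32/49, f'(-25/7) = 65/7, so y_2 = (-25/7) - (-32/49)/(65/7) = -1593/455.

y_1 = -25/7, y_2 = -1593/455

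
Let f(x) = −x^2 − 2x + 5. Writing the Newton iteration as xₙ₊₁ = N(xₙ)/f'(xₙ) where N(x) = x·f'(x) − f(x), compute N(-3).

−14

f'(x) = −2x − 2.
N(x) = x·f'(x) − f(x) = x·(−2x − 2) − (−x^2 − 2x + 5) = −x^2 − 5.
N(-3) = −14.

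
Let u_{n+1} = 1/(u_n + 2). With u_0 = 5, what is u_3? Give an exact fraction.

15/37

u_1 = 1/(5 + 2) = 1/7.
u_2 = 1/(1/7 + 2) = 7/15.
u_3 = 1/(7/15 + 2) = 15/37.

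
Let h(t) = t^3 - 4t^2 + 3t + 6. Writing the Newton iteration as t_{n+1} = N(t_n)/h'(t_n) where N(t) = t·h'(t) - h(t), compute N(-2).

h'(t) = 3t^2 - 8t + 3.
N(t) = t·h'(t) - h(t) = t·(3t^2 - 8t + 3) - (t^3 - 4t^2 + 3t + 6) = 2t^3 - 4t^2 - 6.
N(-2) = -38.

-38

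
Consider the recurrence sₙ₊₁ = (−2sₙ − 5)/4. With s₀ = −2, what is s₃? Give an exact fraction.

s₁ = (−2·(−2) − 5)/4 = −1/4.
s₂ = (−2·(−1/4) − 5)/4 = −9/8.
s₃ = (−2·(−9/8) − 5)/4 = −11/16.

−11/16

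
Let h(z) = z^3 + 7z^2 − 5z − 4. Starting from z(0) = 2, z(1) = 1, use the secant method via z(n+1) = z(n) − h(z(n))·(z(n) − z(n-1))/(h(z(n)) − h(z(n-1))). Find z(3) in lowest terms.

7108/6579

h(2) = 22, h(1) = −1. z(2) = 1 − (−1)·(1 − 2)/((−1) − 22) = 24/23.
h(1) = −1, h(24/23) = −5588/12167. z(3) = (24/23) − (−5588/12167)·((24/23) − 1)/((−5588/12167) − (−1)) = 7108/6579.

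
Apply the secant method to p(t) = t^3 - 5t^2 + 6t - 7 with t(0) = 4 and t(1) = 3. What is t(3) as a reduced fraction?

1843/465

p(4) = 1, p(3) = -7. t(2) = 3 - (-7)·(3 - 4)/((-7) - 1) = 31/8.
p(3) = -7, p(31/8) = -329/512. t(3) = (31/8) - (-329/512)·((31/8) - 3)/((-329/512) - (-7)) = 1843/465.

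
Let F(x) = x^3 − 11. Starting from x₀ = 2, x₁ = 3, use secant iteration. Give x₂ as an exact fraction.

41/19

F(2) = −3, F(3) = 16. x₂ = 3 − 16·(3 − 2)/(16 − (−3)) = 41/19.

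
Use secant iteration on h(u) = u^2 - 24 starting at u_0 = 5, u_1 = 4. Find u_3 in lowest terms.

h(5) = 1, h(4) = -8. u_2 = 4 - (-8)·(4 - 5)/((-8) - 1) = 44/9.
h(4) = -8, h(44/9) = -8/81. u_3 = (44/9) - (-8/81)·((44/9) - 4)/((-8/81) - (-8)) = 49/10.

49/10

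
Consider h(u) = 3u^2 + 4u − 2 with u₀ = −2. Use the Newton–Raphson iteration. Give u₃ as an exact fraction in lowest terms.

h'(u) = 6u + 4.
h(−2) = 2, h'(−2) = −8, so u₁ = (−2) − 2/(−8) = −7/4.
h(−7/4) = 3/16, h'(−7/4) = −13/2, so u₂ = (−7/4) − (3/16)/(−13/2) = −179/104.
h(−179/104) = 27/10816, h'(−179/104) = −329/52, so u₃ = (−179/104) − (27/10816)/(−329/52) = −117755/68432.

−117755/68432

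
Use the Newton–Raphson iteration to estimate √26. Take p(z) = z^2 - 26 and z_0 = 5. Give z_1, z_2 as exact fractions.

z_1 = 51/10, z_2 = 5201/1020

p'(z) = 2z.
p(5) = -1, p'(5) = 10, so z_1 = 5 - (-1)/10 = 51/10.
p(51/10) = 1/100, p'(51/10) = 51/5, so z_2 = (51/10) - (1/100)/(51/5) = 5201/1020.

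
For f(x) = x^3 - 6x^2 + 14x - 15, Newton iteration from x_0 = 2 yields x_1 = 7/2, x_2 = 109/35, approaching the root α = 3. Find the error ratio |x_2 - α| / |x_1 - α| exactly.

x_1 - α = 7/2 - 3 = 1/2, so |x_1 - α| = 1/2.
x_2 - α = 109/35 - 3 = 4/35, so |x_2 - α| = 4/35.
Ratio = (4/35) / (1/2) = 8/35.

8/35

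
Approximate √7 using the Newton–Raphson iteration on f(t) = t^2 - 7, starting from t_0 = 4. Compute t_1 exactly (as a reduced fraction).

f'(t) = 2t.
f(4) = 9, f'(4) = 8, so t_1 = 4 - 9/8 = 23/8.

23/8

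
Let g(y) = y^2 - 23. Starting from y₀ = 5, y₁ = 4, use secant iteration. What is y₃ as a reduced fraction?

379/79

g(5) = 2, g(4) = -7. y₂ = 4 - (-7)·(4 - 5)/((-7) - 2) = 43/9.
g(4) = -7, g(43/9) = -14/81. y₃ = (43/9) - (-14/81)·((43/9) - 4)/((-14/81) - (-7)) = 379/79.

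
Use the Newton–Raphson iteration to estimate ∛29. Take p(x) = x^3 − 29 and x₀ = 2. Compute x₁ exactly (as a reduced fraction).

p'(x) = 3x^2.
p(2) = −21, p'(2) = 12, so x₁ = 2 − (−21)/12 = 15/4.

15/4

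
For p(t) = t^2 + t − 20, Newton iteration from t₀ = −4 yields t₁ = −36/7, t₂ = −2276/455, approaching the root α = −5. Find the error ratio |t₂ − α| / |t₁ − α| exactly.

t₁ − α = −36/7 − (−5) = −36/7 + 5 = −1/7, so |t₁ − α| = 1/7.
t₂ − α = −2276/455 − (−5) = −2276/455 + 5 = −1/455, so |t₂ − α| = 1/455.
Ratio = (1/455) / (1/7) = 1/65.

1/65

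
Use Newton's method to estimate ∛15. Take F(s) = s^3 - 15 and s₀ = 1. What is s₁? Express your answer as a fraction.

F'(s) = 3s^2.
F(1) = -14, F'(1) = 3, so s₁ = 1 - (-14)/3 = 17/3.

17/3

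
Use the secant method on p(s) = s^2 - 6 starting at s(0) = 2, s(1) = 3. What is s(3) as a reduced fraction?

22/9

p(2) = -2, p(3) = 3. s(2) = 3 - 3·(3 - 2)/(3 - (-2)) = 12/5.
p(3) = 3, p(12/5) = -6/25. s(3) = (12/5) - (-6/25)·((12/5) - 3)/((-6/25) - 3) = 22/9.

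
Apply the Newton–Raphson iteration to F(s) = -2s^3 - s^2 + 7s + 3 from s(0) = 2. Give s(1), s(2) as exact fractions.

s(1) = 13/7, s(2) = 11000/5971

F'(s) = -6s^2 - 2s + 7.
F(2) = -3, F'(2) = -21, so s(1) = 2 - (-3)/(-21) = 13/7.
F(13/7) = -89/343, F'(13/7) = -853/49, so s(2) = (13/7) - (-89/343)/(-853/49) = 11000/5971.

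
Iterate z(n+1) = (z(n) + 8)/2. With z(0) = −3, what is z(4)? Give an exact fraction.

117/16

z(1) = ((−3) + 8)/2 = 5/2.
z(2) = ((5/2) + 8)/2 = 21/4.
z(3) = ((21/4) + 8)/2 = 53/8.
z(4) = ((53/8) + 8)/2 = 117/16.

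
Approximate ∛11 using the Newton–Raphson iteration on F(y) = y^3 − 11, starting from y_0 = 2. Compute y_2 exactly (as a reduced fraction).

F'(y) = 3y^2.
F(2) = −3, F'(2) = 12, so y_1 = 2 − (−3)/12 = 9/4.
F(9/4) = 25/64, F'(9/4) = 243/16, so y_2 = (9/4) − (25/64)/(243/16) = 1081/486.

1081/486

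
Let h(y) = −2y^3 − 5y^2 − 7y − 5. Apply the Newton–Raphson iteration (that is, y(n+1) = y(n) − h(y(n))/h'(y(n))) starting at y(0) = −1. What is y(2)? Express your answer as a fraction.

h'(y) = −6y^2 − 10y − 7.
h(−1) = −1, h'(−1) = −3, so y(1) = (−1) − (−1)/(−3) = −4/3.
h(−4/3) = 5/27, h'(−4/3) = −13/3, so y(2) = (−4/3) − (5/27)/(−13/3) = −151/117.

−151/117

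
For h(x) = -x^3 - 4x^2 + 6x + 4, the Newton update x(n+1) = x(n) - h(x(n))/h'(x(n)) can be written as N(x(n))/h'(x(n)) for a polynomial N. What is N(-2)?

-4

h'(x) = -3x^2 - 8x + 6.
N(x) = x·h'(x) - h(x) = x·(-3x^2 - 8x + 6) - (-x^3 - 4x^2 + 6x + 4) = -2x^3 - 4x^2 - 4.
N(-2) = -4.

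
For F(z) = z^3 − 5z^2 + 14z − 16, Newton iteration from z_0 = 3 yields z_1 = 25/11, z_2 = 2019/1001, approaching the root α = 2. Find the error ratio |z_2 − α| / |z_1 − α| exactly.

z_1 − α = 25/11 − 2 = 3/11, so |z_1 − α| = 3/11.
z_2 − α = 2019/1001 − 2 = 17/1001, so |z_2 − α| = 17/1001.
Ratio = (17/1001) / (3/11) = 17/273.

17/273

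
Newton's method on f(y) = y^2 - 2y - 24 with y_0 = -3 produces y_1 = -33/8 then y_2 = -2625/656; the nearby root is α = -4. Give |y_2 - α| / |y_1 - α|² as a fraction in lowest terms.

4/41

y_1 - α = -33/8 - (-4) = -33/8 + 4 = -1/8, so |y_1 - α| = 1/8.
y_2 - α = -2625/656 - (-4) = -2625/656 + 4 = -1/656, so |y_2 - α| = 1/656.
|y_1 - α|² = 1/64.
Ratio = (1/656) / (1/64) = 4/41.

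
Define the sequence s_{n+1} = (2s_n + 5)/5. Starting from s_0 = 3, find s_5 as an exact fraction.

s_1 = (2·3 + 5)/5 = 11/5.
s_2 = (2·(11/5) + 5)/5 = 47/25.
s_3 = (2·(47/25) + 5)/5 = 219/125.
s_4 = (2·(219/125) + 5)/5 = 1063/625.
s_5 = (2·(1063/625) + 5)/5 = 5251/3125.

5251/3125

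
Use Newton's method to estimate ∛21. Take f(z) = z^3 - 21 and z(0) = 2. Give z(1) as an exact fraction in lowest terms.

37/12

f'(z) = 3z^2.
f(2) = -13, f'(2) = 12, so z(1) = 2 - (-13)/12 = 37/12.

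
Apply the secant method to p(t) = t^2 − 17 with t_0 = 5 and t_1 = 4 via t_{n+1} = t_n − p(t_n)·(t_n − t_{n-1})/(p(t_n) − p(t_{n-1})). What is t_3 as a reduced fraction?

p(5) = 8, p(4) = −1. t_2 = 4 − (−1)·(4 − 5)/((−1) − 8) = 37/9.
p(4) = −1, p(37/9) = −8/81. t_3 = (37/9) − (−8/81)·((37/9) − 4)/((−8/81) − (−1)) = 301/73.

301/73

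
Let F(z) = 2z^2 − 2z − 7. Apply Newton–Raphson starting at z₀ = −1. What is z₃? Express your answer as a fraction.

−1425/992

F'(z) = 4z − 2.
F(−1) = −3, F'(−1) = −6, so z₁ = (−1) − (−3)/(−6) = −3/2.
F(−3/2) = 1/2, F'(−3/2) = −8, so z₂ = (−3/2) − (1/2)/(−8) = −23/16.
F(−23/16) = 1/128, F'(−23/16) = −31/4, so z₃ = (−23/16) − (1/128)/(−31/4) = −1425/992.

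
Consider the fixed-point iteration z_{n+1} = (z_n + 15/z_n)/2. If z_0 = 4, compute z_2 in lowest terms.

1921/496

z_1 = (4 + 15/4)/2 = 31/8.
z_2 = (31/8 + 15/(31/8))/2 = 1921/496.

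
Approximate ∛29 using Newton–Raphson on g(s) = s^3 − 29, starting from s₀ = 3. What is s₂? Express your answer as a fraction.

g'(s) = 3s^2.
g(3) = −2, g'(3) = 27, so s₁ = 3 − (−2)/27 = 83/27.
g(83/27) = 980/19683, g'(83/27) = 6889/243, so s₂ = (83/27) − (980/19683)/(6889/243) = 1714381/558009.

1714381/558009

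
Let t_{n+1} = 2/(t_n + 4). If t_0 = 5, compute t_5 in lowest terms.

378/841

t_1 = 2/(5 + 4) = 2/9.
t_2 = 2/(2/9 + 4) = 9/19.
t_3 = 2/(9/19 + 4) = 38/85.
t_4 = 2/(38/85 + 4) = 85/189.
t_5 = 2/(85/189 + 4) = 378/841.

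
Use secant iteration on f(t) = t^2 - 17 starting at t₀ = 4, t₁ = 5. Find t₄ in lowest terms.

6263/1519

f(4) = -1, f(5) = 8. t₂ = 5 - 8·(5 - 4)/(8 - (-1)) = 37/9.
f(5) = 8, f(37/9) = -8/81. t₃ = (37/9) - (-8/81)·((37/9) - 5)/((-8/81) - 8) = 169/41.
f(37/9) = -8/81, f(169/41) = -16/1681. t₄ = (169/41) - (-16/1681)·((169/41) - (37/9))/((-16/1681) - (-8/81)) = 6263/1519.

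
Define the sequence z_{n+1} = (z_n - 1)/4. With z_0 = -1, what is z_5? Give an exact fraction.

z_1 = ((-1) - 1)/4 = -1/2.
z_2 = ((-1/2) - 1)/4 = -3/8.
z_3 = ((-3/8) - 1)/4 = -11/32.
z_4 = ((-11/32) - 1)/4 = -43/128.
z_5 = ((-43/128) - 1)/4 = -171/512.

-171/512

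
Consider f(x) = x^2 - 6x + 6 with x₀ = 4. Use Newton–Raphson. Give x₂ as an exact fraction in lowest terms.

19/4

f'(x) = 2x - 6.
f(4) = -2, f'(4) = 2, so x₁ = 4 - (-2)/2 = 5.
f(5) = 1, f'(5) = 4, so x₂ = 5 - 1/4 = 19/4.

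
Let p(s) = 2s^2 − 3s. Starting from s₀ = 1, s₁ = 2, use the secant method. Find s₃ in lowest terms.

p(1) = −1, p(2) = 2. s₂ = 2 − 2·(2 − 1)/(2 − (−1)) = 4/3.
p(2) = 2, p(4/3) = −4/9. s₃ = (4/3) − (−4/9)·((4/3) − 2)/((−4/9) − 2) = 16/11.

16/11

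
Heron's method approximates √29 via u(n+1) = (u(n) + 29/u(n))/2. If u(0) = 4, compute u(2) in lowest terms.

3881/720

u(1) = (4 + 29/4)/2 = 45/8.
u(2) = (45/8 + 29/(45/8))/2 = 3881/720.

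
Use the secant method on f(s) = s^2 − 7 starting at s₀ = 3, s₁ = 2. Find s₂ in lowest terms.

f(3) = 2, f(2) = −3. s₂ = 2 − (−3)·(2 − 3)/((−3) − 2) = 13/5.

13/5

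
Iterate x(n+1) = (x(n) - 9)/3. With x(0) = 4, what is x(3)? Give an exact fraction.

x(1) = (4 - 9)/3 = -5/3.
x(2) = ((-5/3) - 9)/3 = -32/9.
x(3) = ((-32/9) - 9)/3 = -113/27.

-113/27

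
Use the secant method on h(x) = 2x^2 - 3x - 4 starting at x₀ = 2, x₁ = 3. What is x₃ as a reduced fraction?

h(2) = -2, h(3) = 5. x₂ = 3 - 5·(3 - 2)/(5 - (-2)) = 16/7.
h(3) = 5, h(16/7) = -20/49. x₃ = (16/7) - (-20/49)·((16/7) - 3)/((-20/49) - 5) = 124/53.

124/53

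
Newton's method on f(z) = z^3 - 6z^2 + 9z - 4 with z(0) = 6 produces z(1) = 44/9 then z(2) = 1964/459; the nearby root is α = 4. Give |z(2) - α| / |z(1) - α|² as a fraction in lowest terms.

z(1) - α = 44/9 - 4 = 8/9, so |z(1) - α| = 8/9.
z(2) - α = 1964/459 - 4 = 128/459, so |z(2) - α| = 128/459.
|z(1) - α|² = 64/81.
Ratio = (128/459) / (64/81) = 6/17.

6/17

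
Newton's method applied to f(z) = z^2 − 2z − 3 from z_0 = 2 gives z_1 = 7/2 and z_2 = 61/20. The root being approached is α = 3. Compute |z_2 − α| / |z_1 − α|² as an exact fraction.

1/5

z_1 − α = 7/2 − 3 = 1/2, so |z_1 − α| = 1/2.
z_2 − α = 61/20 − 3 = 1/20, so |z_2 − α| = 1/20.
|z_1 − α|² = 1/4.
Ratio = (1/20) / (1/4) = 1/5.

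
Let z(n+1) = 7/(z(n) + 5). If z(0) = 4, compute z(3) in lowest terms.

364/323

z(1) = 7/(4 + 5) = 7/9.
z(2) = 7/(7/9 + 5) = 63/52.
z(3) = 7/(63/52 + 5) = 364/323.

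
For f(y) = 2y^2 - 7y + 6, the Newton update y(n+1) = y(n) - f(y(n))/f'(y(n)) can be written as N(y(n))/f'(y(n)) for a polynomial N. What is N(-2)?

2

f'(y) = 4y - 7.
N(y) = y·f'(y) - f(y) = y·(4y - 7) - (2y^2 - 7y + 6) = 2y^2 - 6.
N(-2) = 2.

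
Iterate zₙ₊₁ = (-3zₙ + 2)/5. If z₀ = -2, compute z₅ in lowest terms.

1328/3125

z₁ = (-3·(-2) + 2)/5 = 8/5.
z₂ = (-3·(8/5) + 2)/5 = -14/25.
z₃ = (-3·(-14/25) + 2)/5 = 92/125.
z₄ = (-3·(92/125) + 2)/5 = -26/625.
z₅ = (-3·(-26/625) + 2)/5 = 1328/3125.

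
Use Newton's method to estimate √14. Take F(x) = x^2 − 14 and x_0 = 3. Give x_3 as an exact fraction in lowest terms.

2133553/570216

F'(x) = 2x.
F(3) = −5, F'(3) = 6, so x_1 = 3 − (−5)/6 = 23/6.
F(23/6) = 25/36, F'(23/6) = 23/3, so x_2 = (23/6) − (25/36)/(23/3) = 1033/276.
F(1033/276) = 625/76176, F'(1033/276) = 1033/138, so x_3 = (1033/276) − (625/76176)/(1033/138) = 2133553/570216.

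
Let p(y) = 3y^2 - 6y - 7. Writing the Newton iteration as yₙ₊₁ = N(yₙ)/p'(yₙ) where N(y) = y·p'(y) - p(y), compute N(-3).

p'(y) = 6y - 6.
N(y) = y·p'(y) - p(y) = y·(6y - 6) - (3y^2 - 6y - 7) = 3y^2 + 7.
N(-3) = 34.

34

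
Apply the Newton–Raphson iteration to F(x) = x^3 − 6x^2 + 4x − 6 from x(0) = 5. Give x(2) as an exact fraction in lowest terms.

571141/104348

F'(x) = 3x^2 − 12x + 4.
F(5) = −11, F'(5) = 19, so x(1) = 5 − (−11)/19 = 106/19.
F(106/19) = 22022/6859, F'(106/19) = 10984/361, so x(2) = (106/19) − (22022/6859)/(10984/361) = 571141/104348.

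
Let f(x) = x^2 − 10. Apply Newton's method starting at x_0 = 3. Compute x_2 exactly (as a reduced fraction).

721/228

f'(x) = 2x.
f(3) = −1, f'(3) = 6, so x_1 = 3 − (−1)/6 = 19/6.
f(19/6) = 1/36, f'(19/6) = 19/3, so x_2 = (19/6) − (1/36)/(19/3) = 721/228.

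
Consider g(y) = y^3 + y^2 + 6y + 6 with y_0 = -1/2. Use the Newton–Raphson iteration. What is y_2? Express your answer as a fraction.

-14567/14559

g'(y) = 3y^2 + 2y + 6.
g(-1/2) = 25/8, g'(-1/2) = 23/4, so y_1 = (-1/2) - (25/8)/(23/4) = -24/23.
g(-24/23) = -3750/12167, g'(-24/23) = 3798/529, so y_2 = (-24/23) - (-3750/12167)/(3798/529) = -14567/14559.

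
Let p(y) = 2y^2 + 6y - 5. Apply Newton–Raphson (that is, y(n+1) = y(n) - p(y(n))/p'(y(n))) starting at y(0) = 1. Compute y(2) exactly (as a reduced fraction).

p'(y) = 4y + 6.
p(1) = 3, p'(1) = 10, so y(1) = 1 - 3/10 = 7/10.
p(7/10) = 9/50, p'(7/10) = 44/5, so y(2) = (7/10) - (9/50)/(44/5) = 299/440.

299/440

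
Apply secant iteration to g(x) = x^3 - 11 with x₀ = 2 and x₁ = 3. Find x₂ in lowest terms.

g(2) = -3, g(3) = 16. x₂ = 3 - 16·(3 - 2)/(16 - (-3)) = 41/19.

41/19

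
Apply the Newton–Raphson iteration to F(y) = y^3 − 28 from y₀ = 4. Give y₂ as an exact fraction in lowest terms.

F'(y) = 3y^2.
F(4) = 36, F'(4) = 48, so y₁ = 4 − 36/48 = 13/4.
F(13/4) = 405/64, F'(13/4) = 507/16, so y₂ = (13/4) − (405/64)/(507/16) = 1031/338.

1031/338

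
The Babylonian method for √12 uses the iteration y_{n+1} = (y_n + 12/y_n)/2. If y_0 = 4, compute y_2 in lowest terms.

97/28

y_1 = (4 + 12/4)/2 = 7/2.
y_2 = (7/2 + 12/(7/2))/2 = 97/28.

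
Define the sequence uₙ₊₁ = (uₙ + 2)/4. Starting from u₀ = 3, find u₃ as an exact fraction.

45/64

u₁ = (3 + 2)/4 = 5/4.
u₂ = ((5/4) + 2)/4 = 13/16.
u₃ = ((13/16) + 2)/4 = 45/64.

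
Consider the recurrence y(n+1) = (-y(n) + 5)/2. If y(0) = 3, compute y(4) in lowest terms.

7/4

y(1) = (-3 + 5)/2 = 1.
y(2) = (-1 + 5)/2 = 2.
y(3) = (-2 + 5)/2 = 3/2.
y(4) = (-(3/2) + 5)/2 = 7/4.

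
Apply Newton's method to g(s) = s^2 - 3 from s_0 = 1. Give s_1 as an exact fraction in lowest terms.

2

g'(s) = 2s.
g(1) = -2, g'(1) = 2, so s_1 = 1 - (-2)/2 = 2.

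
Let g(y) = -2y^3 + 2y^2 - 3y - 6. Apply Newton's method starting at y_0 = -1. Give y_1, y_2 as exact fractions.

g'(y) = -6y^2 + 4y - 3.
g(-1) = 1, g'(-1) = -13, so y_1 = (-1) - 1/(-13) = -12/13.
g(-12/13) = 102/2197, g'(-12/13) = -1995/169, so y_2 = (-12/13) - (102/2197)/(-1995/169) = -7946/8645.

y_1 = -12/13, y_2 = -7946/8645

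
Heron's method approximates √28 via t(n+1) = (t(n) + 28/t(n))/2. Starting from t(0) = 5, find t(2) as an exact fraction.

5609/1060

t(1) = (5 + 28/5)/2 = 53/10.
t(2) = (53/10 + 28/(53/10))/2 = 5609/1060.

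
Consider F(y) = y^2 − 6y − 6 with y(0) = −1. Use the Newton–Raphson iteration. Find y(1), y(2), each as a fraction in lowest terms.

F'(y) = 2y − 6.
F(−1) = 1, F'(−1) = −8, so y(1) = (−1) − 1/(−8) = −7/8.
F(−7/8) = 1/64, F'(−7/8) = −31/4, so y(2) = (−7/8) − (1/64)/(−31/4) = −433/496.

y(1) = −7/8, y(2) = −433/496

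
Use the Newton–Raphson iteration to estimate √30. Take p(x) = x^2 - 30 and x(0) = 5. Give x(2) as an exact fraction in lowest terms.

241/44

p'(x) = 2x.
p(5) = -5, p'(5) = 10, so x(1) = 5 - (-5)/10 = 11/2.
p(11/2) = 1/4, p'(11/2) = 11, so x(2) = (11/2) - (1/4)/11 = 241/44.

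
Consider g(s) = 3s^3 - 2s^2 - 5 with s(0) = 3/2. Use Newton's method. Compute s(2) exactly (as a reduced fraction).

g'(s) = 9s^2 - 4s.
g(3/2) = 5/8, g'(3/2) = 57/4, so s(1) = (3/2) - (5/8)/(57/4) = 83/57.
g(83/57) = 150/6859, g'(83/57) = 14359/1083, so s(2) = (83/57) - (150/6859)/(14359/1083) = 1190447/818463.

1190447/818463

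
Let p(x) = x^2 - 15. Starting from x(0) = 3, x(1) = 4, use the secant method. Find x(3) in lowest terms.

p(3) = -6, p(4) = 1. x(2) = 4 - 1·(4 - 3)/(1 - (-6)) = 27/7.
p(4) = 1, p(27/7) = -6/49. x(3) = (27/7) - (-6/49)·((27/7) - 4)/((-6/49) - 1) = 213/55.

213/55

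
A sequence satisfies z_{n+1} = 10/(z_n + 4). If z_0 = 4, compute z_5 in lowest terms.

1765/1016

z_1 = 10/(4 + 4) = 5/4.
z_2 = 10/(5/4 + 4) = 40/21.
z_3 = 10/(40/21 + 4) = 105/62.
z_4 = 10/(105/62 + 4) = 620/353.
z_5 = 10/(620/353 + 4) = 1765/1016.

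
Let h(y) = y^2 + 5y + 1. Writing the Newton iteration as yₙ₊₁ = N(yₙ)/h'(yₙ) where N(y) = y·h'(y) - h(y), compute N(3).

h'(y) = 2y + 5.
N(y) = y·h'(y) - h(y) = y·(2y + 5) - (y^2 + 5y + 1) = y^2 - 1.
N(3) = 8.

8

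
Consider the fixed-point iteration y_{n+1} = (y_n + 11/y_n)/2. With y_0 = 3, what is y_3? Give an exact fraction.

79201/23880

y_1 = (3 + 11/3)/2 = 10/3.
y_2 = (10/3 + 11/(10/3))/2 = 199/60.
y_3 = (199/60 + 11/(199/60))/2 = 79201/23880.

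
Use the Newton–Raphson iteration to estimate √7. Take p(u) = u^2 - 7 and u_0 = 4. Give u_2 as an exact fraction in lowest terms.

p'(u) = 2u.
p(4) = 9, p'(4) = 8, so u_1 = 4 - 9/8 = 23/8.
p(23/8) = 81/64, p'(23/8) = 23/4, so u_2 = (23/8) - (81/64)/(23/4) = 977/368.

977/368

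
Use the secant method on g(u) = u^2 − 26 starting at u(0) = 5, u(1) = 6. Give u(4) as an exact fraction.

34862/6837

g(5) = −1, g(6) = 10. u(2) = 6 − 10·(6 − 5)/(10 − (−1)) = 56/11.
g(6) = 10, g(56/11) = −10/121. u(3) = (56/11) − (−10/121)·((56/11) − 6)/((−10/121) − 10) = 311/61.
g(56/11) = −10/121, g(311/61) = −25/3721. u(4) = (311/61) − (−25/3721)·((311/61) − (56/11))/((−25/3721) − (−10/121)) = 34862/6837.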